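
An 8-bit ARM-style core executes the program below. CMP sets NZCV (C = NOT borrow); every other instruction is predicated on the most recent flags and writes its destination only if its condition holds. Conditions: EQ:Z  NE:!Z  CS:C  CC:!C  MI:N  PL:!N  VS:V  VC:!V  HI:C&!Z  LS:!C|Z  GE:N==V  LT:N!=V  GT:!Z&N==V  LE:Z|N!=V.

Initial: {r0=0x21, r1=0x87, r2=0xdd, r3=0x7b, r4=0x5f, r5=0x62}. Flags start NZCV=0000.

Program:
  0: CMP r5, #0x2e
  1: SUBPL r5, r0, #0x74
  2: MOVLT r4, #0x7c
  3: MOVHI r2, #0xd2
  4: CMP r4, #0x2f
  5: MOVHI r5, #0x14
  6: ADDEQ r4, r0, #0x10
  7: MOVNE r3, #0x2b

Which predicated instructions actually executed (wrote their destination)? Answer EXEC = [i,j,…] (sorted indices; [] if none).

0: ✓ CMP  NZCV=0010
1: ✓ SUBPL  r5←0xad
2: · MOVLT
3: ✓ MOVHI  r2←0xd2
4: ✓ CMP  NZCV=0010
5: ✓ MOVHI  r5←0x14
6: · ADDEQ
7: ✓ MOVNE  r3←0x2b

EXEC = [1,3,5,7]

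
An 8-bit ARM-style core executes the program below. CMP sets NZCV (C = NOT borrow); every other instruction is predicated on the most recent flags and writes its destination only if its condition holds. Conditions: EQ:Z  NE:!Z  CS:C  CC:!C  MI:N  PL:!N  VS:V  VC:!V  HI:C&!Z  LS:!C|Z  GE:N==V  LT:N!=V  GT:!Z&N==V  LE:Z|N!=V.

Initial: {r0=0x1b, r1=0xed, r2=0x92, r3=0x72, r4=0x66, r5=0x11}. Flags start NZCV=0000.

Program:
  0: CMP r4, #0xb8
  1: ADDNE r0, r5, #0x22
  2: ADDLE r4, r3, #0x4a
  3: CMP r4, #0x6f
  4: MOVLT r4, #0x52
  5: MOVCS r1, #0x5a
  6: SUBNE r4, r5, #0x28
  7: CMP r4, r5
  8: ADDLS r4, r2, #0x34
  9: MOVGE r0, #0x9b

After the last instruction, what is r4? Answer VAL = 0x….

VAL = 0xe9

[0] flags=1001 → (cmp)
[1] flags=1001 NE?T → r0=0x33
[2] flags=1001 LE?F → skip
[3] flags=1000 → (cmp)
[4] flags=1000 LT?T → r4=0x52
[5] flags=1000 CS?F → skip
[6] flags=1000 NE?T → r4=0xe9
[7] flags=1010 → (cmp)
[8] flags=1010 LS?F → skip
[9] flags=1010 GE?F → skip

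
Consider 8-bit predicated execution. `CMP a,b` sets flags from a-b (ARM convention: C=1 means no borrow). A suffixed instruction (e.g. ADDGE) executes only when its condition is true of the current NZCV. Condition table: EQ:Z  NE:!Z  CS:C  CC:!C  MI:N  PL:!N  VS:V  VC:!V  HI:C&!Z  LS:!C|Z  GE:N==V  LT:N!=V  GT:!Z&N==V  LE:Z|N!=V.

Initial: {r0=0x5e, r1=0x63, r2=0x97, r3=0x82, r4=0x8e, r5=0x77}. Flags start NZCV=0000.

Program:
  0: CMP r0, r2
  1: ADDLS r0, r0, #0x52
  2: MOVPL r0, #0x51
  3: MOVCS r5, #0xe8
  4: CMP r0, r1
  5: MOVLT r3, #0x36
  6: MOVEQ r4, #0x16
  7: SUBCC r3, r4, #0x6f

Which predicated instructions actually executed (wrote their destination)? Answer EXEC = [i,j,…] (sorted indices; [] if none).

EXEC = [1,5]

[0] flags=1001 → (cmp)
[1] flags=1001 LS?T → r0=0xb0
[2] flags=1001 PL?F → skip
[3] flags=1001 CS?F → skip
[4] flags=0011 → (cmp)
[5] flags=0011 LT?T → r3=0x36
[6] flags=0011 EQ?F → skip
[7] flags=0011 CC?F → skip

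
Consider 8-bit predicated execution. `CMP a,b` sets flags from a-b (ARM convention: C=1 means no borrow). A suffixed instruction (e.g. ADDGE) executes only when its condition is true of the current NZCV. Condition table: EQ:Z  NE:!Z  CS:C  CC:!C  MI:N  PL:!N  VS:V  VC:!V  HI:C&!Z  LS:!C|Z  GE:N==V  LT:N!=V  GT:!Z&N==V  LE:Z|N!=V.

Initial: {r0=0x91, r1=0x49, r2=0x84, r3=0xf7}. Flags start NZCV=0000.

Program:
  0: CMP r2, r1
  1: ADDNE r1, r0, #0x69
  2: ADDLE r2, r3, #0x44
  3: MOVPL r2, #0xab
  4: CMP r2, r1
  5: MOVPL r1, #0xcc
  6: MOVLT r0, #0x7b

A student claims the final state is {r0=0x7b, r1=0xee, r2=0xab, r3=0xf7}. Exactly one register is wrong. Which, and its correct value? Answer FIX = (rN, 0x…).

FIX = (r1, 0xfa)

[0] flags=0011 → (cmp)
[1] flags=0011 NE?T → r1=0xfa
[2] flags=0011 LE?T → r2=0x3b
[3] flags=0011 PL?T → r2=0xab
[4] flags=1000 → (cmp)
[5] flags=1000 PL?F → skip
[6] flags=1000 LT?T → r0=0x7b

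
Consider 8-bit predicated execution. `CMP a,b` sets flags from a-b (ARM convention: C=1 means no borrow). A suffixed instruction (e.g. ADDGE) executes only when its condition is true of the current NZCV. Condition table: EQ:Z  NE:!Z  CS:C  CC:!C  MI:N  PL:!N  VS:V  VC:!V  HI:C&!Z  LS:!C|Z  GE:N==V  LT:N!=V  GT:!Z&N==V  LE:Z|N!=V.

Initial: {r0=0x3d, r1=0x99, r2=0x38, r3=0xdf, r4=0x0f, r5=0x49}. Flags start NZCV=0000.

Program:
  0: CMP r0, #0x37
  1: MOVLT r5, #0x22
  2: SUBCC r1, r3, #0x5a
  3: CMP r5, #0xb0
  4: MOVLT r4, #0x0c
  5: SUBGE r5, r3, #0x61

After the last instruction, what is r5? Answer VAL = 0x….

[0] flags=0010 → (cmp)
[1] flags=0010 LT?F → skip
[2] flags=0010 CC?F → skip
[3] flags=1001 → (cmp)
[4] flags=1001 LT?F → skip
[5] flags=1001 GE?T → r5=0x7e

VAL = 0x7e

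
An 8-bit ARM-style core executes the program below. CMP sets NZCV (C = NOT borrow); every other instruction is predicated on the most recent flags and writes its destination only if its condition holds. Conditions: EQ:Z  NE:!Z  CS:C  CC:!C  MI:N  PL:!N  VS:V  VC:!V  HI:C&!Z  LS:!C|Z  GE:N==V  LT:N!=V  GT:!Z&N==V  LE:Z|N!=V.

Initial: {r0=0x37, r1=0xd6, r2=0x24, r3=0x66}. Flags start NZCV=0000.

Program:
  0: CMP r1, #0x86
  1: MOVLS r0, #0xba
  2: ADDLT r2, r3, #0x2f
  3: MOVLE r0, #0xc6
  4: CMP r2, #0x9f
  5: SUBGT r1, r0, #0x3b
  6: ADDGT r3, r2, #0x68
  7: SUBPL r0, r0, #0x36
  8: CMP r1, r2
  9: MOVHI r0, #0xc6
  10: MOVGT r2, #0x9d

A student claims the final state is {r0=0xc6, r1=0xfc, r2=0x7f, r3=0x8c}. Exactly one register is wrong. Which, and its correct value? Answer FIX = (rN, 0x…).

FIX = (r2, 0x24)

0: ✓ CMP  NZCV=0010
1: · MOVLS
2: · ADDLT
3: · MOVLE
4: ✓ CMP  NZCV=1001
5: ✓ SUBGT  r1←0xfc
6: ✓ ADDGT  r3←0x8c
7: · SUBPL
8: ✓ CMP  NZCV=1010
9: ✓ MOVHI  r0←0xc6
10: · MOVGT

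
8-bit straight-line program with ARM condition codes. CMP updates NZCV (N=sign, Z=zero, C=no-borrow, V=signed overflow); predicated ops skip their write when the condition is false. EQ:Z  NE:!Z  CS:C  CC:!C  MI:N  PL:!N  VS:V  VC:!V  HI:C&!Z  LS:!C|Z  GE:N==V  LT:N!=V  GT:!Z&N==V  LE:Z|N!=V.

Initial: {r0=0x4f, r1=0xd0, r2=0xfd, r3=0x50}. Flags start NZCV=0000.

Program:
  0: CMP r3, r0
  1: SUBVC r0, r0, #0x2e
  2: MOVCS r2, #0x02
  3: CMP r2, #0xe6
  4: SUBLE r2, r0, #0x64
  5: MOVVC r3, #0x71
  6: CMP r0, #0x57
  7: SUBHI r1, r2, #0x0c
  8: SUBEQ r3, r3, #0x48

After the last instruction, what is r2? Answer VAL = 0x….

VAL = 0x02

0: ✓ CMP  NZCV=0010
1: ✓ SUBVC  r0←0x21
2: ✓ MOVCS  r2←0x02
3: ✓ CMP  NZCV=0000
4: · SUBLE
5: ✓ MOVVC  r3←0x71
6: ✓ CMP  NZCV=1000
7: · SUBHI
8: · SUBEQ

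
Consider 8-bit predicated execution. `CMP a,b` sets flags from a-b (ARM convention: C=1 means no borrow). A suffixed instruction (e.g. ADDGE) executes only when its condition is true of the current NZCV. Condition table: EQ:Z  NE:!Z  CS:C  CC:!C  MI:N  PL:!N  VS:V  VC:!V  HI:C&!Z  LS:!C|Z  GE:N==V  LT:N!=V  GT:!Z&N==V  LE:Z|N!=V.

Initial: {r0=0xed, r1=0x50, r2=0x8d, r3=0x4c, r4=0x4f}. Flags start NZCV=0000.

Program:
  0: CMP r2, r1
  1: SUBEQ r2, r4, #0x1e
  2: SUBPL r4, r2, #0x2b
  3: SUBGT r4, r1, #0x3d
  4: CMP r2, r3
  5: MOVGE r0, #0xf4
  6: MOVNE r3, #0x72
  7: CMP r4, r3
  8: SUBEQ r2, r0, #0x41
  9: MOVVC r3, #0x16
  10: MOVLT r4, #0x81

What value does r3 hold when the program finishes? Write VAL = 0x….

VAL = 0x16

0: ✓ CMP  NZCV=0011
1: · SUBEQ
2: ✓ SUBPL  r4←0x62
3: · SUBGT
4: ✓ CMP  NZCV=0011
5: · MOVGE
6: ✓ MOVNE  r3←0x72
7: ✓ CMP  NZCV=1000
8: · SUBEQ
9: ✓ MOVVC  r3←0x16
10: ✓ MOVLT  r4←0x81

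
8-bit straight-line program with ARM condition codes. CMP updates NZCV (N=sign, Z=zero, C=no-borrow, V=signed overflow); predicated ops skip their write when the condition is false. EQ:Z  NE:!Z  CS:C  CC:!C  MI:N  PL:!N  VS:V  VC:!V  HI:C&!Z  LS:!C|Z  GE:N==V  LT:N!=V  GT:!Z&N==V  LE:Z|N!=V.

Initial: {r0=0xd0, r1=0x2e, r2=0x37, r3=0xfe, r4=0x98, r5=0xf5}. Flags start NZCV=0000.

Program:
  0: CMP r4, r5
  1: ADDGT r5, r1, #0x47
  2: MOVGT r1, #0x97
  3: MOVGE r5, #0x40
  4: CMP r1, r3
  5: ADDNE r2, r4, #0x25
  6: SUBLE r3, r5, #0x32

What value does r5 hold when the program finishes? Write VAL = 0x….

VAL = 0xf5

[0] flags=1000 → (cmp)
[1] flags=1000 GT?F → skip
[2] flags=1000 GT?F → skip
[3] flags=1000 GE?F → skip
[4] flags=0000 → (cmp)
[5] flags=0000 NE?T → r2=0xbd
[6] flags=0000 LE?F → skip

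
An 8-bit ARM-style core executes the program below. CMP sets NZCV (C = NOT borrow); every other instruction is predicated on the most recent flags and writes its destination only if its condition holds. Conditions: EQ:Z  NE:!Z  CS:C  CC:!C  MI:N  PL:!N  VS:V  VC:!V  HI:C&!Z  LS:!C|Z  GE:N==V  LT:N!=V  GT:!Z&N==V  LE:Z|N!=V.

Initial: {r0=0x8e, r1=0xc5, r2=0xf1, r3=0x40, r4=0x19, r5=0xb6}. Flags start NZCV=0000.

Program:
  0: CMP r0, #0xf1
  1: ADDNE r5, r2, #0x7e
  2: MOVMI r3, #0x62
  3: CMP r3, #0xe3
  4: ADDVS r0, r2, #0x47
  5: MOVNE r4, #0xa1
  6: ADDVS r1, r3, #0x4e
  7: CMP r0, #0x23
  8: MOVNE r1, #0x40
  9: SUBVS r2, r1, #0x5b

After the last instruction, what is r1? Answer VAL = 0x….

VAL = 0x40

[0] flags=1000 → (cmp)
[1] flags=1000 NE?T → r5=0x6f
[2] flags=1000 MI?T → r3=0x62
[3] flags=0000 → (cmp)
[4] flags=0000 VS?F → skip
[5] flags=0000 NE?T → r4=0xa1
[6] flags=0000 VS?F → skip
[7] flags=0011 → (cmp)
[8] flags=0011 NE?T → r1=0x40
[9] flags=0011 VS?T → r2=0xe5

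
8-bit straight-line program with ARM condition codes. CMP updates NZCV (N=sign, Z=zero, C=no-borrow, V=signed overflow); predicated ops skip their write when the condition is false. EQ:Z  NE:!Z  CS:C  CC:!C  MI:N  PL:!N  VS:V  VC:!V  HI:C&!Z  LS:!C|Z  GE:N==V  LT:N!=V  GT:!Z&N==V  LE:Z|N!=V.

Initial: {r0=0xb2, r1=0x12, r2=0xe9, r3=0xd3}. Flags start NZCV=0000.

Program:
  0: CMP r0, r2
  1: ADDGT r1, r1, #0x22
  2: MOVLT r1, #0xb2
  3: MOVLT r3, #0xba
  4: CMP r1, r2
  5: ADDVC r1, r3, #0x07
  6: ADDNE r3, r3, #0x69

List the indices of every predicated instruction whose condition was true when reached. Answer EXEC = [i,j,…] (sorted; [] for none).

[0] flags=1000 → (cmp)
[1] flags=1000 GT?F → skip
[2] flags=1000 LT?T → r1=0xb2
[3] flags=1000 LT?T → r3=0xba
[4] flags=1000 → (cmp)
[5] flags=1000 VC?T → r1=0xc1
[6] flags=1000 NE?T → r3=0x23

EXEC = [2,3,5,6]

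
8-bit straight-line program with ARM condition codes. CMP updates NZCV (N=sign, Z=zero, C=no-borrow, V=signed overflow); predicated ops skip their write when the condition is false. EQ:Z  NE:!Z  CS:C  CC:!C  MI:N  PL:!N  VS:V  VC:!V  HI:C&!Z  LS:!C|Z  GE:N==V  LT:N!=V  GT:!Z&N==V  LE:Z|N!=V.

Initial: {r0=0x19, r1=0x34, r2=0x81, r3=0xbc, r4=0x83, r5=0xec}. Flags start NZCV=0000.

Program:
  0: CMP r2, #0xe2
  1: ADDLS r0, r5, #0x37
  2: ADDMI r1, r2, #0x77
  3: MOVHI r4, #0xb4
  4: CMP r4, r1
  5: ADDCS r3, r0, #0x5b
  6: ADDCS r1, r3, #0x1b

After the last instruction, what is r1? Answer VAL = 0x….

0: ✓ CMP  NZCV=1000
1: ✓ ADDLS  r0←0x23
2: ✓ ADDMI  r1←0xf8
3: · MOVHI
4: ✓ CMP  NZCV=1000
5: · ADDCS
6: · ADDCS

VAL = 0xf8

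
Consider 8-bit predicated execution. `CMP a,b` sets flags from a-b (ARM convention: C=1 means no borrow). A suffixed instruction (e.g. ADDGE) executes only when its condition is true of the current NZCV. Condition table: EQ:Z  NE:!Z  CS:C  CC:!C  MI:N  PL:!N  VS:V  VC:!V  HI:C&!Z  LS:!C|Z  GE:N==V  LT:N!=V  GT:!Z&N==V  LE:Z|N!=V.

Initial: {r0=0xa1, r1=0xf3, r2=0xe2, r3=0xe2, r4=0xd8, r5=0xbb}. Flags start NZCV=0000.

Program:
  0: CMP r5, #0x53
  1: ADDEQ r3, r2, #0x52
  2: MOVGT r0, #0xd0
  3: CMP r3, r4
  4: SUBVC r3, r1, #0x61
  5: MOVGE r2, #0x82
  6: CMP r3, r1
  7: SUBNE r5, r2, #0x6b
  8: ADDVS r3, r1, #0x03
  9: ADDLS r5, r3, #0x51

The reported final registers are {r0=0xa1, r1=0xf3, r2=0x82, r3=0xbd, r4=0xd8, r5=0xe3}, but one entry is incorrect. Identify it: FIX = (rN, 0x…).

FIX = (r3, 0x92)

[0] flags=0011 → (cmp)
[1] flags=0011 EQ?F → skip
[2] flags=0011 GT?F → skip
[3] flags=0010 → (cmp)
[4] flags=0010 VC?T → r3=0x92
[5] flags=0010 GE?T → r2=0x82
[6] flags=1000 → (cmp)
[7] flags=1000 NE?T → r5=0x17
[8] flags=1000 VS?F → skip
[9] flags=1000 LS?T → r5=0xe3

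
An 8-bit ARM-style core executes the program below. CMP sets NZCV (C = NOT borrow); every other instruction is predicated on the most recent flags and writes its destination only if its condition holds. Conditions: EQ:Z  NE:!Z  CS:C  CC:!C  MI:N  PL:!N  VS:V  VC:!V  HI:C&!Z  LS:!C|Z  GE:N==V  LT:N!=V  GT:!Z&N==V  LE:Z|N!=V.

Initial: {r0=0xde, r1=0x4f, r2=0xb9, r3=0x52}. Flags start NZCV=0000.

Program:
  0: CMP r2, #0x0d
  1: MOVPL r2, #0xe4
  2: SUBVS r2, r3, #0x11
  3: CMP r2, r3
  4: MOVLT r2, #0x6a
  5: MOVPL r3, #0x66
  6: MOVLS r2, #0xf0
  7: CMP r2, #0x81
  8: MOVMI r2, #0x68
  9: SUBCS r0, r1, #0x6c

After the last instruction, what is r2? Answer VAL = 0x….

VAL = 0x68

0: ✓ CMP  NZCV=1010
1: · MOVPL
2: · SUBVS
3: ✓ CMP  NZCV=0011
4: ✓ MOVLT  r2←0x6a
5: ✓ MOVPL  r3←0x66
6: · MOVLS
7: ✓ CMP  NZCV=1001
8: ✓ MOVMI  r2←0x68
9: · SUBCS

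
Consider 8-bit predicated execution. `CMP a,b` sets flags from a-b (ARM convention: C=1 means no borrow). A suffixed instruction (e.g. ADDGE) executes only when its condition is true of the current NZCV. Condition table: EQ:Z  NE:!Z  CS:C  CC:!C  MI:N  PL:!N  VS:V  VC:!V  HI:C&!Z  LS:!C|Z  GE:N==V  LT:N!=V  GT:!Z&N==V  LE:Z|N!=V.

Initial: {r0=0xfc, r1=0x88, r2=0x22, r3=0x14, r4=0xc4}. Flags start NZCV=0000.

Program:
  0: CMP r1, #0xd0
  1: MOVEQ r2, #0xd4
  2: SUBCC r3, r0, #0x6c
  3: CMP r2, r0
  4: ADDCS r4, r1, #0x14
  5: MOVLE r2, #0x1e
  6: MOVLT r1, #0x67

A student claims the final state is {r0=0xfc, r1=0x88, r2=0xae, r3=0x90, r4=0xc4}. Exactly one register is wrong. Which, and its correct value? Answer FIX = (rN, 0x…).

FIX = (r2, 0x22)

[0] flags=1000 → (cmp)
[1] flags=1000 EQ?F → skip
[2] flags=1000 CC?T → r3=0x90
[3] flags=0000 → (cmp)
[4] flags=0000 CS?F → skip
[5] flags=0000 LE?F → skip
[6] flags=0000 LT?F → skip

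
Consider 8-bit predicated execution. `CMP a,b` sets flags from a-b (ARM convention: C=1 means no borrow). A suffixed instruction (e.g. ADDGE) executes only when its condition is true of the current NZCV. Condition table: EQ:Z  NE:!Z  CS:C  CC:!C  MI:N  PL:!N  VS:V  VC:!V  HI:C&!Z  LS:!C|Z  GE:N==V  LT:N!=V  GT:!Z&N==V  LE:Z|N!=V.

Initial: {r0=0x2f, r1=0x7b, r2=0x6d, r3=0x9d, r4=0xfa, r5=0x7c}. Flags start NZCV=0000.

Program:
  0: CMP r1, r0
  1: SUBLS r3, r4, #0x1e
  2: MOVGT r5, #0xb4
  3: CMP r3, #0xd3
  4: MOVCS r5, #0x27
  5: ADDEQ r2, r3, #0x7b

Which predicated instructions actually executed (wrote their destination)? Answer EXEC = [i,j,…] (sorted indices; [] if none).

0: ✓ CMP  NZCV=0010
1: · SUBLS
2: ✓ MOVGT  r5←0xb4
3: ✓ CMP  NZCV=1000
4: · MOVCS
5: · ADDEQ

EXEC = [2]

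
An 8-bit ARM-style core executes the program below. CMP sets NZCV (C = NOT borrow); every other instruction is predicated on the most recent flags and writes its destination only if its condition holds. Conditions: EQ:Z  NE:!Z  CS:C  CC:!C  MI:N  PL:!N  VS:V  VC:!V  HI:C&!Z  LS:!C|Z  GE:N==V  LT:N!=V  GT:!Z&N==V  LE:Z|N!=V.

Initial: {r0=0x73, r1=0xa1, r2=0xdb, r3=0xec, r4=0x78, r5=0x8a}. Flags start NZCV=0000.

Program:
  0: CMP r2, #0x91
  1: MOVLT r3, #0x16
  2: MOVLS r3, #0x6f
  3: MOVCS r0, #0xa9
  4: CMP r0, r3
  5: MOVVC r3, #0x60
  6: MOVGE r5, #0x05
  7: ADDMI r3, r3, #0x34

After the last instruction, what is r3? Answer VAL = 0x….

VAL = 0x94

[0] flags=0010 → (cmp)
[1] flags=0010 LT?F → skip
[2] flags=0010 LS?F → skip
[3] flags=0010 CS?T → r0=0xa9
[4] flags=1000 → (cmp)
[5] flags=1000 VC?T → r3=0x60
[6] flags=1000 GE?F → skip
[7] flags=1000 MI?T → r3=0x94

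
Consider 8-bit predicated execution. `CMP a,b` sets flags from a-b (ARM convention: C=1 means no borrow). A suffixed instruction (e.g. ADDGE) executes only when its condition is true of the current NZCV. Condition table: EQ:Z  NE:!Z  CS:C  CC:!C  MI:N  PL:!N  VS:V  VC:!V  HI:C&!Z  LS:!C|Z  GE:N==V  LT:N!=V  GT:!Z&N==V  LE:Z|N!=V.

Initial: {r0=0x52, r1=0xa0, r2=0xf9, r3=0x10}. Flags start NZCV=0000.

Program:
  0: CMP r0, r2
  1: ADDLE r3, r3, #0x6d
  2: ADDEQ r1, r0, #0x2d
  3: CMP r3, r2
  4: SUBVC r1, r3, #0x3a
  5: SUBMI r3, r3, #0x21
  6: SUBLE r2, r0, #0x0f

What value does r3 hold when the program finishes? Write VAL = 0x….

VAL = 0x10

[0] flags=0000 → (cmp)
[1] flags=0000 LE?F → skip
[2] flags=0000 EQ?F → skip
[3] flags=0000 → (cmp)
[4] flags=0000 VC?T → r1=0xd6
[5] flags=0000 MI?F → skip
[6] flags=0000 LE?F → skip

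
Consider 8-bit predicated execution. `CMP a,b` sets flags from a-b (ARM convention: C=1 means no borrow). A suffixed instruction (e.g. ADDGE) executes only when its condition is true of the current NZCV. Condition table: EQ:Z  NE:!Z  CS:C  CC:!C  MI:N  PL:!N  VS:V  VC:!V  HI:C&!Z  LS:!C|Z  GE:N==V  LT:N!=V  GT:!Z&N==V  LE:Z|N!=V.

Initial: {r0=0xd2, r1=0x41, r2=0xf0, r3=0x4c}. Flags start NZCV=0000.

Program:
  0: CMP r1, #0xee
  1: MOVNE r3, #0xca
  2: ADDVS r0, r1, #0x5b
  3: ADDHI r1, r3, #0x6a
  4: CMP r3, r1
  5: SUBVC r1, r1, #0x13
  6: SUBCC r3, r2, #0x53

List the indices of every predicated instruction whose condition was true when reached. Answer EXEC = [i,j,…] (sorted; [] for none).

[0] flags=0000 → (cmp)
[1] flags=0000 NE?T → r3=0xca
[2] flags=0000 VS?F → skip
[3] flags=0000 HI?F → skip
[4] flags=1010 → (cmp)
[5] flags=1010 VC?T → r1=0x2e
[6] flags=1010 CC?F → skip

EXEC = [1,5]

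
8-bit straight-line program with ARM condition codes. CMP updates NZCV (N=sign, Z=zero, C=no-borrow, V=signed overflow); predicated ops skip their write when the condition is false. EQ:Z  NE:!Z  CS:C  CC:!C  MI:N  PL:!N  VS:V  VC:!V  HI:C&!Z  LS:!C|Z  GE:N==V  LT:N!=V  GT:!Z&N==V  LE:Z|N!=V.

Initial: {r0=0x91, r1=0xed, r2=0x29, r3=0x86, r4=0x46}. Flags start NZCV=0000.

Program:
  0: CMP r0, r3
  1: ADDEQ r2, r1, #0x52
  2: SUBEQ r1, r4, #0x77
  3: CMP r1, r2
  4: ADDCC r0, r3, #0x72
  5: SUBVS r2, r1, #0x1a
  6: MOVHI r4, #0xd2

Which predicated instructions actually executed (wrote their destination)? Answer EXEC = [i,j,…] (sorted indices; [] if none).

0: ✓ CMP  NZCV=0010
1: · ADDEQ
2: · SUBEQ
3: ✓ CMP  NZCV=1010
4: · ADDCC
5: · SUBVS
6: ✓ MOVHI  r4←0xd2

EXEC = [6]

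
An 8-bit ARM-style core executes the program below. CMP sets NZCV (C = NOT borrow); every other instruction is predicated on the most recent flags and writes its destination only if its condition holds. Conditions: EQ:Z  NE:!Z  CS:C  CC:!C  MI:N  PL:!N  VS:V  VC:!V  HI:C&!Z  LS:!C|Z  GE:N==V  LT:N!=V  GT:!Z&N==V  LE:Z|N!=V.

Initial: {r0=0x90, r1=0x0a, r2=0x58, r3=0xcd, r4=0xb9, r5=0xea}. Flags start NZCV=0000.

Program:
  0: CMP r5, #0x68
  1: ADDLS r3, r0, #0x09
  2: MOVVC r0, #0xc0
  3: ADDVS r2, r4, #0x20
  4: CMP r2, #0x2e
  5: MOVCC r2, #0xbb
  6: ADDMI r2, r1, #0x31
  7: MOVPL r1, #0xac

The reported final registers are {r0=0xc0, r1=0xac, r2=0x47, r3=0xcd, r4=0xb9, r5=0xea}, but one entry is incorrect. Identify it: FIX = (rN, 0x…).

0: ✓ CMP  NZCV=1010
1: · ADDLS
2: ✓ MOVVC  r0←0xc0
3: · ADDVS
4: ✓ CMP  NZCV=0010
5: · MOVCC
6: · ADDMI
7: ✓ MOVPL  r1←0xac

FIX = (r2, 0x58)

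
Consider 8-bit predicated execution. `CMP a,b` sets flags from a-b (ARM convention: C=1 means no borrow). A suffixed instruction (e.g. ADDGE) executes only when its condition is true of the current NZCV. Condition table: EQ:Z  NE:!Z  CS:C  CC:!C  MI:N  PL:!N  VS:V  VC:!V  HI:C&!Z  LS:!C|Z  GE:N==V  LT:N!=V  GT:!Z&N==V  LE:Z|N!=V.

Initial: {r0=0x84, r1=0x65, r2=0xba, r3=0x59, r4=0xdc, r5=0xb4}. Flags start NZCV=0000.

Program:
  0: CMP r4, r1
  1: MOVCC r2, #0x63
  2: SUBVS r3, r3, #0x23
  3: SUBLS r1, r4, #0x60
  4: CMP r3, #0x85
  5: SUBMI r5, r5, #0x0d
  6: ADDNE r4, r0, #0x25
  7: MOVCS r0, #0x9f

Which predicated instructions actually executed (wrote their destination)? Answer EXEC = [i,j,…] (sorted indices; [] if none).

[0] flags=0011 → (cmp)
[1] flags=0011 CC?F → skip
[2] flags=0011 VS?T → r3=0x36
[3] flags=0011 LS?F → skip
[4] flags=1001 → (cmp)
[5] flags=1001 MI?T → r5=0xa7
[6] flags=1001 NE?T → r4=0xa9
[7] flags=1001 CS?F → skip

EXEC = [2,5,6]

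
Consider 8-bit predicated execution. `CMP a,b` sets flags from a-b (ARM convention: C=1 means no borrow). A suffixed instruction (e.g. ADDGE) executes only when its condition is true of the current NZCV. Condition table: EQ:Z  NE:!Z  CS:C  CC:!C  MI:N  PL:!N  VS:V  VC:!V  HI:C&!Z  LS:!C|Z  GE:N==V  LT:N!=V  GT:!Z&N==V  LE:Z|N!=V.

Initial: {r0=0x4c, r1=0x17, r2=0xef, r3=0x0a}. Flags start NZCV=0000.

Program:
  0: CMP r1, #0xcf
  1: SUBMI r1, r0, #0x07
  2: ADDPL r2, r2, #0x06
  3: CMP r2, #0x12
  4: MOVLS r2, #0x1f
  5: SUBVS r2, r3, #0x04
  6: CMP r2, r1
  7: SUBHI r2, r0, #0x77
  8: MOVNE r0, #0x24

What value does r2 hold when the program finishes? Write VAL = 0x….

VAL = 0xd5

0: ✓ CMP  NZCV=0000
1: · SUBMI
2: ✓ ADDPL  r2←0xf5
3: ✓ CMP  NZCV=1010
4: · MOVLS
5: · SUBVS
6: ✓ CMP  NZCV=1010
7: ✓ SUBHI  r2←0xd5
8: ✓ MOVNE  r0←0x24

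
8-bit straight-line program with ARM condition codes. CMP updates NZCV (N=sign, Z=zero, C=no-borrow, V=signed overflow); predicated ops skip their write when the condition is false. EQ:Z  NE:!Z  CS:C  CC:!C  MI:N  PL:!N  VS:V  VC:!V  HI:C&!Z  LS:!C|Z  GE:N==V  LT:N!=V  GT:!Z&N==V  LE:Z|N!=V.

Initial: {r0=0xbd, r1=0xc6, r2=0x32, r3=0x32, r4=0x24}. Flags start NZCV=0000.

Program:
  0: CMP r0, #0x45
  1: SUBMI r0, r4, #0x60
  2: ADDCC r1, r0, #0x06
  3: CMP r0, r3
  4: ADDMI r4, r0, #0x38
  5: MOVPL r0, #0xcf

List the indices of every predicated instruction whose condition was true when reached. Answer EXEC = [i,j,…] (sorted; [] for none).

EXEC = [4]

[0] flags=0011 → (cmp)
[1] flags=0011 MI?F → skip
[2] flags=0011 CC?F → skip
[3] flags=1010 → (cmp)
[4] flags=1010 MI?T → r4=0xf5
[5] flags=1010 PL?F → skip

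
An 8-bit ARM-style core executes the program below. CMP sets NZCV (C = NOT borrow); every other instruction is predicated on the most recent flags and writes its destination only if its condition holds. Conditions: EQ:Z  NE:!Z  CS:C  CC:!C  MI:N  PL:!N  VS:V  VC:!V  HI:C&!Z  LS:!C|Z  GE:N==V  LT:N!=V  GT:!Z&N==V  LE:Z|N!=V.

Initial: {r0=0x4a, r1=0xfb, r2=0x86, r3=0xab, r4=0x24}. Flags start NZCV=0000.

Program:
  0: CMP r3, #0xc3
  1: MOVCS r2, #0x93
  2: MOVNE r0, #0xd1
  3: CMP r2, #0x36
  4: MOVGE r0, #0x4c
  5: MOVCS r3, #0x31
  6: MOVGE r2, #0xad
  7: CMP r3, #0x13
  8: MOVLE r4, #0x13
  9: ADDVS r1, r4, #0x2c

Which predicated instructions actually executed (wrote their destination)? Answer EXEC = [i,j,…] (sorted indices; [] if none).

[0] flags=1000 → (cmp)
[1] flags=1000 CS?F → skip
[2] flags=1000 NE?T → r0=0xd1
[3] flags=0011 → (cmp)
[4] flags=0011 GE?F → skip
[5] flags=0011 CS?T → r3=0x31
[6] flags=0011 GE?F → skip
[7] flags=0010 → (cmp)
[8] flags=0010 LE?F → skip
[9] flags=0010 VS?F → skip

EXEC = [2,5]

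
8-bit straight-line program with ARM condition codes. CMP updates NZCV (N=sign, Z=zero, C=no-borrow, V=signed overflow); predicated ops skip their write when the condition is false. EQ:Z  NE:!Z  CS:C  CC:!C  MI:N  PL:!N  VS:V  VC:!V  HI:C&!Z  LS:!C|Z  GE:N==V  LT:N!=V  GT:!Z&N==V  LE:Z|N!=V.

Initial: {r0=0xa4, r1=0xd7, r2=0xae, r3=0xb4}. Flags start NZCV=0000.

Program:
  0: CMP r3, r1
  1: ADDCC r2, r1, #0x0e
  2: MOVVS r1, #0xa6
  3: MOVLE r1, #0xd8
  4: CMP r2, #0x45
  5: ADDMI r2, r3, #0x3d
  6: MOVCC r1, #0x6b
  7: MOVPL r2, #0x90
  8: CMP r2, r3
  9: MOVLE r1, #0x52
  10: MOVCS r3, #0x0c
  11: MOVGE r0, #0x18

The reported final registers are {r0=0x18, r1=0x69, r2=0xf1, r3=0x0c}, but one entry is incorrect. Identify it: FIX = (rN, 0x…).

FIX = (r1, 0xd8)

0: ✓ CMP  NZCV=1000
1: ✓ ADDCC  r2←0xe5
2: · MOVVS
3: ✓ MOVLE  r1←0xd8
4: ✓ CMP  NZCV=1010
5: ✓ ADDMI  r2←0xf1
6: · MOVCC
7: · MOVPL
8: ✓ CMP  NZCV=0010
9: · MOVLE
10: ✓ MOVCS  r3←0x0c
11: ✓ MOVGE  r0←0x18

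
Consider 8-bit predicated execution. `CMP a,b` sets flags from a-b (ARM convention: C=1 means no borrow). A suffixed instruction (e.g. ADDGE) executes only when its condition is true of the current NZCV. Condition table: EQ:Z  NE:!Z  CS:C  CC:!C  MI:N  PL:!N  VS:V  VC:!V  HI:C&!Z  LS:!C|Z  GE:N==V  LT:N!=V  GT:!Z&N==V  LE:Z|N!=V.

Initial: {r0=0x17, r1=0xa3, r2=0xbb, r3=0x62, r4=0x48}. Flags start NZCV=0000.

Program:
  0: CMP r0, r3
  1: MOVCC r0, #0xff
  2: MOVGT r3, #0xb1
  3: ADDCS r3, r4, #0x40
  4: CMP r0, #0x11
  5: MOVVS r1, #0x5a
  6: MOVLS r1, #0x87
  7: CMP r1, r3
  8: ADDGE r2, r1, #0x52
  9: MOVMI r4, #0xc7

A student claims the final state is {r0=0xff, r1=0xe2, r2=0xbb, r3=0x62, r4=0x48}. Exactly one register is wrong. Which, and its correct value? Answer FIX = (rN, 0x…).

FIX = (r1, 0xa3)

[0] flags=1000 → (cmp)
[1] flags=1000 CC?T → r0=0xff
[2] flags=1000 GT?F → skip
[3] flags=1000 CS?F → skip
[4] flags=1010 → (cmp)
[5] flags=1010 VS?F → skip
[6] flags=1010 LS?F → skip
[7] flags=0011 → (cmp)
[8] flags=0011 GE?F → skip
[9] flags=0011 MI?F → skip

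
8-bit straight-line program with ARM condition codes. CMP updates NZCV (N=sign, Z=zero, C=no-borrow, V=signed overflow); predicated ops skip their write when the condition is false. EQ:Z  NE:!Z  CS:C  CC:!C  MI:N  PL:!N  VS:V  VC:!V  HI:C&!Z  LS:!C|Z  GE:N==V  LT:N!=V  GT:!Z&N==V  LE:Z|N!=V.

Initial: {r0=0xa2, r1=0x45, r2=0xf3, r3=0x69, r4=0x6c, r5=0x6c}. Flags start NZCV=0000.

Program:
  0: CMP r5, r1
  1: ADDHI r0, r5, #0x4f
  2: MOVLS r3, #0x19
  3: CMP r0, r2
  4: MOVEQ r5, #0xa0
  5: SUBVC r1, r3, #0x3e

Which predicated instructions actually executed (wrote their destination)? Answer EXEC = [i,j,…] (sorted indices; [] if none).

[0] flags=0010 → (cmp)
[1] flags=0010 HI?T → r0=0xbb
[2] flags=0010 LS?F → skip
[3] flags=1000 → (cmp)
[4] flags=1000 EQ?F → skip
[5] flags=1000 VC?T → r1=0x2b

EXEC = [1,5]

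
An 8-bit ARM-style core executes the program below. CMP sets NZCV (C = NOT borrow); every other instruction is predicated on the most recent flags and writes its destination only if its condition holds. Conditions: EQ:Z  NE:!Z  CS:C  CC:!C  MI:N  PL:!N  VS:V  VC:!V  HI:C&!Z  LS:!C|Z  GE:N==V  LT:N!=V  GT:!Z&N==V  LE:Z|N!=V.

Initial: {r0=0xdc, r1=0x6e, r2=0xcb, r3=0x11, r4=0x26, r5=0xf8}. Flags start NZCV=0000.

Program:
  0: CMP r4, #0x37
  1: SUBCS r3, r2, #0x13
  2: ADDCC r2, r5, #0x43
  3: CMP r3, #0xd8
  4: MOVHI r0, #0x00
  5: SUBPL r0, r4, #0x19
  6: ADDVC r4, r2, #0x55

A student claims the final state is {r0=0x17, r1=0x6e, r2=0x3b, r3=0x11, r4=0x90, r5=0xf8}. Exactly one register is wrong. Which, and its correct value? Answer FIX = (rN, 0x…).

0: ✓ CMP  NZCV=1000
1: · SUBCS
2: ✓ ADDCC  r2←0x3b
3: ✓ CMP  NZCV=0000
4: · MOVHI
5: ✓ SUBPL  r0←0x0d
6: ✓ ADDVC  r4←0x90

FIX = (r0, 0x0d)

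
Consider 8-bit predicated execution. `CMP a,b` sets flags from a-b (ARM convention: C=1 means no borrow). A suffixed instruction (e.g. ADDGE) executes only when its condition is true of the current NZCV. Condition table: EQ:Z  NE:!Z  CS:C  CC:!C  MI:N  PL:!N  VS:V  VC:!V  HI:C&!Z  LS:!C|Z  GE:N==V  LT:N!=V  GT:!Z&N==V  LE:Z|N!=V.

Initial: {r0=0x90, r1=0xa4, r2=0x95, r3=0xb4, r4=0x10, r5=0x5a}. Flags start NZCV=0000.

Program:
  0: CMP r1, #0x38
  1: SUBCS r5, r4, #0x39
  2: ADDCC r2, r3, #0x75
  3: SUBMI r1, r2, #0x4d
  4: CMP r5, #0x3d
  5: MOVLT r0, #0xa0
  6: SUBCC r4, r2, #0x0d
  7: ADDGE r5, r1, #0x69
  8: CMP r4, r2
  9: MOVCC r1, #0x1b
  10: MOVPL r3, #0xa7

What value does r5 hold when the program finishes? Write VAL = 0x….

VAL = 0xd7

[0] flags=0011 → (cmp)
[1] flags=0011 CS?T → r5=0xd7
[2] flags=0011 CC?F → skip
[3] flags=0011 MI?F → skip
[4] flags=1010 → (cmp)
[5] flags=1010 LT?T → r0=0xa0
[6] flags=1010 CC?F → skip
[7] flags=1010 GE?F → skip
[8] flags=0000 → (cmp)
[9] flags=0000 CC?T → r1=0x1b
[10] flags=0000 PL?T → r3=0xa7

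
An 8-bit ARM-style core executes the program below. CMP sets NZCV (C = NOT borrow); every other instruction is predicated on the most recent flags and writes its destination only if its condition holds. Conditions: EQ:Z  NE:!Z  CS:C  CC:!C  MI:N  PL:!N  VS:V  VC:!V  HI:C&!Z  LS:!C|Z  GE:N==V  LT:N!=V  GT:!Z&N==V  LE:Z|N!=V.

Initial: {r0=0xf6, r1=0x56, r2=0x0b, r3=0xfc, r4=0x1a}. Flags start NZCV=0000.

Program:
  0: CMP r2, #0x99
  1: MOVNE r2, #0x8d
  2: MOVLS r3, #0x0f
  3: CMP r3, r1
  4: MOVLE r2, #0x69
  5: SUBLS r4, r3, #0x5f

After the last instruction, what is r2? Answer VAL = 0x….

VAL = 0x69

[0] flags=0000 → (cmp)
[1] flags=0000 NE?T → r2=0x8d
[2] flags=0000 LS?T → r3=0x0f
[3] flags=1000 → (cmp)
[4] flags=1000 LE?T → r2=0x69
[5] flags=1000 LS?T → r4=0xb0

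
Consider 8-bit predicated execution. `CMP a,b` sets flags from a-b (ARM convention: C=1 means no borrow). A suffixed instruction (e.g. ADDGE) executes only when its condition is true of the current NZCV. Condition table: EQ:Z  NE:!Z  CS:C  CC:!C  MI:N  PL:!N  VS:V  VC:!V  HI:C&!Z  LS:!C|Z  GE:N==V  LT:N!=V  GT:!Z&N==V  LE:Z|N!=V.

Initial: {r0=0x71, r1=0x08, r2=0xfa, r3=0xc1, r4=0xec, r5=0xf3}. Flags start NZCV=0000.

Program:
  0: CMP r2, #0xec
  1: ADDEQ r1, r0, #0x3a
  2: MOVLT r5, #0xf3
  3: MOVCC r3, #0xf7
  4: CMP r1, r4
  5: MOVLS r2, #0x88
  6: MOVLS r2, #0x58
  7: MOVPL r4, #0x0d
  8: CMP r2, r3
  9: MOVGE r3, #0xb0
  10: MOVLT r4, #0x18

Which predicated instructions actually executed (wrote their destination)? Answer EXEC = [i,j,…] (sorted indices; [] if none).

[0] flags=0010 → (cmp)
[1] flags=0010 EQ?F → skip
[2] flags=0010 LT?F → skip
[3] flags=0010 CC?F → skip
[4] flags=0000 → (cmp)
[5] flags=0000 LS?T → r2=0x88
[6] flags=0000 LS?T → r2=0x58
[7] flags=0000 PL?T → r4=0x0d
[8] flags=1001 → (cmp)
[9] flags=1001 GE?T → r3=0xb0
[10] flags=1001 LT?F → skip

EXEC = [5,6,7,9]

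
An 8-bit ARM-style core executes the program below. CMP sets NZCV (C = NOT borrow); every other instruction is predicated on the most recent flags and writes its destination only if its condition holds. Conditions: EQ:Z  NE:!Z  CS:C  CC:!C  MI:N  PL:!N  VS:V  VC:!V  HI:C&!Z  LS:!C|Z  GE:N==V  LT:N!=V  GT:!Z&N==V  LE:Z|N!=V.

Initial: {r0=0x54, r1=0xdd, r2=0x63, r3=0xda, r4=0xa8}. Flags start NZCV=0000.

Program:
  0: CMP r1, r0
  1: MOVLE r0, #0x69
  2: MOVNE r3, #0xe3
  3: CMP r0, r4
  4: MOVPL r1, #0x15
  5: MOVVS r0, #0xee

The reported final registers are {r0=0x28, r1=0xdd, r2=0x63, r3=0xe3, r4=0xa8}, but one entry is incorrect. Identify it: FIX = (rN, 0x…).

0: ✓ CMP  NZCV=1010
1: ✓ MOVLE  r0←0x69
2: ✓ MOVNE  r3←0xe3
3: ✓ CMP  NZCV=1001
4: · MOVPL
5: ✓ MOVVS  r0←0xee

FIX = (r0, 0xee)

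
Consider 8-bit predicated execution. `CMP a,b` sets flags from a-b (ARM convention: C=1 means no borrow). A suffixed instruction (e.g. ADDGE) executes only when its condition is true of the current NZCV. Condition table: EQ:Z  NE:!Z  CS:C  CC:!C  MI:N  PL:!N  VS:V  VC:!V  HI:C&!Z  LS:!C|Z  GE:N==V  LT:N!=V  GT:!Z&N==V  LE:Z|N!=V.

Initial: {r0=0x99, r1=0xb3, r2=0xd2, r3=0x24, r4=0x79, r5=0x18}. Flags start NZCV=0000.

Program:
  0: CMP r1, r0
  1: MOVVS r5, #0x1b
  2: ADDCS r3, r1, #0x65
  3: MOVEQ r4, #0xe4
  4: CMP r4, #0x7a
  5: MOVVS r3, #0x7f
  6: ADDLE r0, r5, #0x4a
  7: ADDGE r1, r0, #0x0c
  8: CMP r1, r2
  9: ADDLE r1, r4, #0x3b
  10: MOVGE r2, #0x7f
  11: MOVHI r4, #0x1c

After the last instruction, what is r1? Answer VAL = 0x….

0: ✓ CMP  NZCV=0010
1: · MOVVS
2: ✓ ADDCS  r3←0x18
3: · MOVEQ
4: ✓ CMP  NZCV=1000
5: · MOVVS
6: ✓ ADDLE  r0←0x62
7: · ADDGE
8: ✓ CMP  NZCV=1000
9: ✓ ADDLE  r1←0xb4
10: · MOVGE
11: · MOVHI

VAL = 0xb4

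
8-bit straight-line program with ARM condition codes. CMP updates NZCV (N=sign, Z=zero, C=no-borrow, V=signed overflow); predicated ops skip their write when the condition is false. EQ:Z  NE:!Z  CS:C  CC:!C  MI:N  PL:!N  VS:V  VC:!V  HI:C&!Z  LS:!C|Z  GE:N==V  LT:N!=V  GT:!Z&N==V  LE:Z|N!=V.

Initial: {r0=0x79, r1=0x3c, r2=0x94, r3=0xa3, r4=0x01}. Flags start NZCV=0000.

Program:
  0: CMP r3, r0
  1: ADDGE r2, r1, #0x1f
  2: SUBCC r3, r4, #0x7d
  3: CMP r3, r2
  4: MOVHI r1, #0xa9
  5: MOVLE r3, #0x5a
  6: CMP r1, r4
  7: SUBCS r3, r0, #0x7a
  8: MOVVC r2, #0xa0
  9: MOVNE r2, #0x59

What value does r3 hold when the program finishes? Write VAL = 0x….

0: ✓ CMP  NZCV=0011
1: · ADDGE
2: · SUBCC
3: ✓ CMP  NZCV=0010
4: ✓ MOVHI  r1←0xa9
5: · MOVLE
6: ✓ CMP  NZCV=1010
7: ✓ SUBCS  r3←0xff
8: ✓ MOVVC  r2←0xa0
9: ✓ MOVNE  r2←0x59

VAL = 0xff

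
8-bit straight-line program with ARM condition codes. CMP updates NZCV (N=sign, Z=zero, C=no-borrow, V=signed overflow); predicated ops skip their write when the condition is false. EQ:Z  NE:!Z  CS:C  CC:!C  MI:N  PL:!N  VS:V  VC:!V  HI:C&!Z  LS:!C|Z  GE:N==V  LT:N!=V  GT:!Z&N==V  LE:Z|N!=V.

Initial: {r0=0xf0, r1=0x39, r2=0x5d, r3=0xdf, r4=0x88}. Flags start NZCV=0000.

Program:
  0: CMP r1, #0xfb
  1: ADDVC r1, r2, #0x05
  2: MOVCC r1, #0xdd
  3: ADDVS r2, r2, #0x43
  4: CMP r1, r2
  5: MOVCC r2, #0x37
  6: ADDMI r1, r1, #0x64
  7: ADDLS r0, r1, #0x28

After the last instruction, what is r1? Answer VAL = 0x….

VAL = 0x41

0: ✓ CMP  NZCV=0000
1: ✓ ADDVC  r1←0x62
2: ✓ MOVCC  r1←0xdd
3: · ADDVS
4: ✓ CMP  NZCV=1010
5: · MOVCC
6: ✓ ADDMI  r1←0x41
7: · ADDLS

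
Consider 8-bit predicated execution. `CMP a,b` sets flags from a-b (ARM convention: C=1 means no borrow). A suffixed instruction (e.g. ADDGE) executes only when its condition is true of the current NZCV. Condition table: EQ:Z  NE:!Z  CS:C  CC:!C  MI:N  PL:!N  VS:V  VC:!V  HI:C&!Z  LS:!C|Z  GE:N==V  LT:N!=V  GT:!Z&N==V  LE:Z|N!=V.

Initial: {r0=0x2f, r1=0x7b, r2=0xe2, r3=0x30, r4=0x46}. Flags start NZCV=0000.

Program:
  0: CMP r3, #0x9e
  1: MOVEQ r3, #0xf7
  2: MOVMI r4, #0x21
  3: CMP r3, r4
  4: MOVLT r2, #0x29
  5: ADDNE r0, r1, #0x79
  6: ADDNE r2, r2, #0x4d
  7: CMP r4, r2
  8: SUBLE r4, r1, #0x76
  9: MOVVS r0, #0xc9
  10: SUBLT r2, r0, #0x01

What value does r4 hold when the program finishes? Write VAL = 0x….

VAL = 0x05

0: ✓ CMP  NZCV=1001
1: · MOVEQ
2: ✓ MOVMI  r4←0x21
3: ✓ CMP  NZCV=0010
4: · MOVLT
5: ✓ ADDNE  r0←0xf4
6: ✓ ADDNE  r2←0x2f
7: ✓ CMP  NZCV=1000
8: ✓ SUBLE  r4←0x05
9: · MOVVS
10: ✓ SUBLT  r2←0xf3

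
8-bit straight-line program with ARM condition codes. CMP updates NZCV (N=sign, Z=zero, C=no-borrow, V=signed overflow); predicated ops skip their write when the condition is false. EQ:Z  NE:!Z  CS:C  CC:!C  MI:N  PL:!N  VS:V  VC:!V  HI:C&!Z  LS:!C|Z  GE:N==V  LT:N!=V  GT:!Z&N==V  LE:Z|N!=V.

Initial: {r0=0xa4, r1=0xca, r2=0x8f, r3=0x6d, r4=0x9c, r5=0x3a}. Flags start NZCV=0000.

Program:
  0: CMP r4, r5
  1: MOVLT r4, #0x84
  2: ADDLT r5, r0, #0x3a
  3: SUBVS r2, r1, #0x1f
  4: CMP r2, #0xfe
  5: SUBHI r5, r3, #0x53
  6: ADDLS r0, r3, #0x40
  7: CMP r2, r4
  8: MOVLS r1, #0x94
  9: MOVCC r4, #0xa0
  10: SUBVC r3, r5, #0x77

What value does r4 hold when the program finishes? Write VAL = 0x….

[0] flags=0011 → (cmp)
[1] flags=0011 LT?T → r4=0x84
[2] flags=0011 LT?T → r5=0xde
[3] flags=0011 VS?T → r2=0xab
[4] flags=1000 → (cmp)
[5] flags=1000 HI?F → skip
[6] flags=1000 LS?T → r0=0xad
[7] flags=0010 → (cmp)
[8] flags=0010 LS?F → skip
[9] flags=0010 CC?F → skip
[10] flags=0010 VC?T → r3=0x67

VAL = 0x84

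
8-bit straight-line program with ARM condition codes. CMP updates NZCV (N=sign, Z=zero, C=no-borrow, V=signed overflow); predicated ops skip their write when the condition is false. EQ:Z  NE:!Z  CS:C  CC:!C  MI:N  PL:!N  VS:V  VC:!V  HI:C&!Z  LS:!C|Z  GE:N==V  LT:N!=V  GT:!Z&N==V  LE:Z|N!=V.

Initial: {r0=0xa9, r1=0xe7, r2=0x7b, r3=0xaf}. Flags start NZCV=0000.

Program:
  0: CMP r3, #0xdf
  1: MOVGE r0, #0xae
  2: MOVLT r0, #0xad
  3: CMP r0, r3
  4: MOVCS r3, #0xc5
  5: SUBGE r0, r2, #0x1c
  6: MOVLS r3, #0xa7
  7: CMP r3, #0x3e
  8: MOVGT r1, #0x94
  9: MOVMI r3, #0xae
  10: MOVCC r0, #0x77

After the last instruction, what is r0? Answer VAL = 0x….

[0] flags=1000 → (cmp)
[1] flags=1000 GE?F → skip
[2] flags=1000 LT?T → r0=0xad
[3] flags=1000 → (cmp)
[4] flags=1000 CS?F → skip
[5] flags=1000 GE?F → skip
[6] flags=1000 LS?T → r3=0xa7
[7] flags=0011 → (cmp)
[8] flags=0011 GT?F → skip
[9] flags=0011 MI?F → skip
[10] flags=0011 CC?F → skip

VAL = 0xad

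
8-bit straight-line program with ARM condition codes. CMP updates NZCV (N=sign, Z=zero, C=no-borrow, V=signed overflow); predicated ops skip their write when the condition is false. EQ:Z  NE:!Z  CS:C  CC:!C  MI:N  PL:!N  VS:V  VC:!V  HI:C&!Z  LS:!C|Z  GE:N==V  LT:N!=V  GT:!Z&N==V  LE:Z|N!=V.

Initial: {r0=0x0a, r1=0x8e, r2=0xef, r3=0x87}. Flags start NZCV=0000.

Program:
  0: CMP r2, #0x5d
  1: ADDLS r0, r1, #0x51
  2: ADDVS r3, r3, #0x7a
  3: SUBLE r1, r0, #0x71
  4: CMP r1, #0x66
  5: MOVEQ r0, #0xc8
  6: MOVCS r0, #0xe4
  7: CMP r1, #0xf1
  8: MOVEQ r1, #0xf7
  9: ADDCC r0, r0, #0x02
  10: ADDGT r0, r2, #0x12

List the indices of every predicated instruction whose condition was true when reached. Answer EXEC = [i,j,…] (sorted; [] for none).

EXEC = [3,6,9]

[0] flags=1010 → (cmp)
[1] flags=1010 LS?F → skip
[2] flags=1010 VS?F → skip
[3] flags=1010 LE?T → r1=0x99
[4] flags=0011 → (cmp)
[5] flags=0011 EQ?F → skip
[6] flags=0011 CS?T → r0=0xe4
[7] flags=1000 → (cmp)
[8] flags=1000 EQ?F → skip
[9] flags=1000 CC?T → r0=0xe6
[10] flags=1000 GT?F → skip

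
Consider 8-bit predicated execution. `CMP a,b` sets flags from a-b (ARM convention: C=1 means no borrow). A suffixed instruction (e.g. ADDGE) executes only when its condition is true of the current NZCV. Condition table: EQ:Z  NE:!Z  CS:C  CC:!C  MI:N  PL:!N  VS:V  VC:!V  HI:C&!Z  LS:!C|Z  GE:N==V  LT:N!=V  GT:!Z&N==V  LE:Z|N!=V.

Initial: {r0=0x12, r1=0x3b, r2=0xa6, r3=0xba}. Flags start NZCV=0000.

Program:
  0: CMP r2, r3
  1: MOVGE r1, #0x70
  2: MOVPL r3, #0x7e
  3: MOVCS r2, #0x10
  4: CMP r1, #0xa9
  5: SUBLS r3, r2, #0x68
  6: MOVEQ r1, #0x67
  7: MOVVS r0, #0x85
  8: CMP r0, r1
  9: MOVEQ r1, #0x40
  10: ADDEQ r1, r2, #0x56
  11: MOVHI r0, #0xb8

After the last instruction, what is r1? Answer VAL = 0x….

VAL = 0x3b

0: ✓ CMP  NZCV=1000
1: · MOVGE
2: · MOVPL
3: · MOVCS
4: ✓ CMP  NZCV=1001
5: ✓ SUBLS  r3←0x3e
6: · MOVEQ
7: ✓ MOVVS  r0←0x85
8: ✓ CMP  NZCV=0011
9: · MOVEQ
10: · ADDEQ
11: ✓ MOVHI  r0←0xb8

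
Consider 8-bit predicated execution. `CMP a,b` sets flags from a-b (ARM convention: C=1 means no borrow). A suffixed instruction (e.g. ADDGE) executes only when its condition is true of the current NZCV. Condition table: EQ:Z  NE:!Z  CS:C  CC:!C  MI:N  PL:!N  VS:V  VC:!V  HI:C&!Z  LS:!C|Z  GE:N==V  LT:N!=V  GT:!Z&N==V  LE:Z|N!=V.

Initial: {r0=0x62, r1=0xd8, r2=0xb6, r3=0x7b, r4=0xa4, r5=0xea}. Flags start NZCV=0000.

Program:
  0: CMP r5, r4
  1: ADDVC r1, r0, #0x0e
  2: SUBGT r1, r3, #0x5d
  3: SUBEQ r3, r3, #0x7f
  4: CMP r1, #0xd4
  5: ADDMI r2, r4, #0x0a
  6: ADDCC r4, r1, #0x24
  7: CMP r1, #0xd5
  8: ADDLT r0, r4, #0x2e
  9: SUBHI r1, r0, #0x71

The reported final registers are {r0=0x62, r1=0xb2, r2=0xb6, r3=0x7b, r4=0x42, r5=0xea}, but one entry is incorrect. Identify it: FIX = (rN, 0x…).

[0] flags=0010 → (cmp)
[1] flags=0010 VC?T → r1=0x70
[2] flags=0010 GT?T → r1=0x1e
[3] flags=0010 EQ?F → skip
[4] flags=0000 → (cmp)
[5] flags=0000 MI?F → skip
[6] flags=0000 CC?T → r4=0x42
[7] flags=0000 → (cmp)
[8] flags=0000 LT?F → skip
[9] flags=0000 HI?F → skip

FIX = (r1, 0x1e)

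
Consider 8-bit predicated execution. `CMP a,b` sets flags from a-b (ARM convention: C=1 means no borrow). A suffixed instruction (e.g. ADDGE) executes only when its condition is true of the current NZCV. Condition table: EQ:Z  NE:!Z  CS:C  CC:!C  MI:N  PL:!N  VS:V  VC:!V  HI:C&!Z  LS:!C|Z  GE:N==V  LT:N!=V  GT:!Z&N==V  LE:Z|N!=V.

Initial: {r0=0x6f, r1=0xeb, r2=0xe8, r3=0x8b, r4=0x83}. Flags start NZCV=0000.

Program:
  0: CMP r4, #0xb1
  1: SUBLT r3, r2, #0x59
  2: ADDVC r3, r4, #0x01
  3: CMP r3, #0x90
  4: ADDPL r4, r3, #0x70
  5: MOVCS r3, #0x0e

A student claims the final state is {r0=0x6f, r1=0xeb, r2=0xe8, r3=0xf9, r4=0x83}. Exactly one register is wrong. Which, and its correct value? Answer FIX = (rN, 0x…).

0: ✓ CMP  NZCV=1000
1: ✓ SUBLT  r3←0x8f
2: ✓ ADDVC  r3←0x84
3: ✓ CMP  NZCV=1000
4: · ADDPL
5: · MOVCS

FIX = (r3, 0x84)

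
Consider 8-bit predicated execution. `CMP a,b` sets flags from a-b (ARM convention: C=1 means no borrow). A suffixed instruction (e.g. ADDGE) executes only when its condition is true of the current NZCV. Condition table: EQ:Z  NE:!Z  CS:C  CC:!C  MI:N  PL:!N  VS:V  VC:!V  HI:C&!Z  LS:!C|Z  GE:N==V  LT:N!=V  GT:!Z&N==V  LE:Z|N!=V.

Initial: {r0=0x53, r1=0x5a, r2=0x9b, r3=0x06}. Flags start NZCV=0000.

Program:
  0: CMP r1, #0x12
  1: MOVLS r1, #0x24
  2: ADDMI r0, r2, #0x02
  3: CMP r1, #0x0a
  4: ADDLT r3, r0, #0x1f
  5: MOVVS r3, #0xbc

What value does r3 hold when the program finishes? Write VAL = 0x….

VAL = 0x06

[0] flags=0010 → (cmp)
[1] flags=0010 LS?F → skip
[2] flags=0010 MI?F → skip
[3] flags=0010 → (cmp)
[4] flags=0010 LT?F → skip
[5] flags=0010 VS?F → skip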